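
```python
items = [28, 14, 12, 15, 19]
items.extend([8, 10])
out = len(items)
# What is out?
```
Trace:
  items=[28, 14, 12, 15, 19]
  items=[28, 14, 12, 15, 19, 8, 10]
  items=[28, 14, 12, 15, 19, 8, 10], out=7

Final answer: 7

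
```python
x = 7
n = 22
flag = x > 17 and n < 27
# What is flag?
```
Trace:
  x=7
  x=7, n=22
  x=7, n=22, flag=False

Final answer: False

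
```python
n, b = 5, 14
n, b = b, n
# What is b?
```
Trace:
  n=5, b=14
  n=14, b=5

Final answer: 5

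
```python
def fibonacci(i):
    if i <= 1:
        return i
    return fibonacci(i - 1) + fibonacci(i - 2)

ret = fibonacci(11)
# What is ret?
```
Call trace (a repeated sub-call is expanded the first time; later identical calls just restate its return value):
fibonacci(i=11)
  fibonacci(i=10)
    fibonacci(i=9)
      fibonacci(i=8)
        fibonacci(i=7)
          fibonacci(i=6)
            fibonacci(i=5)
              fibonacci(i=4)
                fibonacci(i=3)
                  fibonacci(i=2)
                    fibonacci(i=1)
                    -> return 1
                    fibonacci(i=0)
                    -> return 0
                  -> return 1
                  fibonacci(i=1)
                  -> return 1
                -> return 2
                fibonacci(i=2) -> return 1  (same call as traced above)
              -> return 3
              fibonacci(i=3) -> return 2  (same call as traced above)
            -> return 5
            fibonacci(i=4) -> return 3  (same call as traced above)
          -> return 8
          fibonacci(i=5) -> return 5  (same call as traced above)
        -> return 13
        fibonacci(i=6) -> return 8  (same call as traced above)
      -> return 21
      fibonacci(i=7) -> return 13  (same call as traced above)
    -> return 34
    fibonacci(i=8) -> return 21  (same call as traced above)
  -> return 55
  fibonacci(i=9) -> return 34  (same call as traced above)
-> return 89

Final answer: 89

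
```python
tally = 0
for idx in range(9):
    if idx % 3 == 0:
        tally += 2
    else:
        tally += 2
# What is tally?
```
Trace:
  tally=0
  tally=2, idx=0
  tally=4, idx=1
  tally=6, idx=2
  tally=8, idx=3
  tally=10, idx=4
  tally=12, idx=5
  tally=14, idx=6
  tally=16, idx=7
  tally=18, idx=8

Final answer: 18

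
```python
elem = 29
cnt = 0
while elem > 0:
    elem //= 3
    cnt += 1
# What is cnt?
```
Trace:
  elem=29
  elem=29, cnt=0
  elem=9, cnt=1
  elem=3, cnt=2
  elem=1, cnt=3
  elem=0, cnt=4

Final answer: 4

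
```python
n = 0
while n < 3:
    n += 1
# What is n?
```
Trace:
  n=0
  n=1
  n=2
  n=3

Final answer: 3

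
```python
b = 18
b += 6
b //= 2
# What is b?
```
Trace:
  b=18
  b=24
  b=12

Final answer: 12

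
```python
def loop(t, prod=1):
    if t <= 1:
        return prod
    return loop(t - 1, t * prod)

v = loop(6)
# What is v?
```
Call trace:
loop(t=6, prod=1)
  loop(t=5, prod=6)
    loop(t=4, prod=30)
      loop(t=3, prod=120)
        loop(t=2, prod=360)
          loop(t=1, prod=720)
          -> return 720
        -> return 720
      -> return 720
    -> return 720
  -> return 720
-> return 720

Final answer: 720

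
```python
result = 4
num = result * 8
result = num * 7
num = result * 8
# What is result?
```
Trace:
  result=4
  result=4, num=32
  result=224, num=32
  result=224, num=1792

Final answer: 224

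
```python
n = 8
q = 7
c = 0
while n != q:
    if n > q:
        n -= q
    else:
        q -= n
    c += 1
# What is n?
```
Trace:
  n=8
  n=8, q=7
  n=8, q=7, c=0
  n=1, q=7, c=1
  n=1, q=6, c=2
  n=1, q=5, c=3
  n=1, q=4, c=4
  n=1, q=3, c=5
  n=1, q=2, c=6
  n=1, q=1, c=7

Final answer: 1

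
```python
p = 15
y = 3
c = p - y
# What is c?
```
Trace:
  p=15
  p=15, y=3
  p=15, y=3, c=12

Final answer: 12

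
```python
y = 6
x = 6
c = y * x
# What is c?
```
Trace:
  y=6
  y=6, x=6
  y=6, x=6, c=36

Final answer: 36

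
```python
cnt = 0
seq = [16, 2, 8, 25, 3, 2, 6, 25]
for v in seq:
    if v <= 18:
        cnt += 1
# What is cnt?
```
Trace:
  cnt=0
  cnt=1, v=16
  cnt=2, v=2
  cnt=3, v=8
  cnt=3, v=25
  cnt=4, v=3
  cnt=5, v=2
  cnt=6, v=6
  cnt=6, v=25

Final answer: 6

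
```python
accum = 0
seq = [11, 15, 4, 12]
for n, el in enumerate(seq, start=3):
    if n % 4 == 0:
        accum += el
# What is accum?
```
Trace:
  accum=0
  accum=0, n=3, el=11
  accum=15, n=4, el=15
  accum=15, n=5, el=4
  accum=15, n=6, el=12

Final answer: 15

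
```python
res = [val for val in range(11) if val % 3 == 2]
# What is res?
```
Trace:
  val=0
  val=1
  val=2
  val=3
  val=4
  val=5
  val=6
  val=7
  val=8
  val=9
  val=10
  res=[2, 5, 8]

Final answer: [2, 5, 8]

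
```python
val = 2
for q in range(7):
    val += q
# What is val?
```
Trace:
  val=2
  val=2, q=0
  val=3, q=1
  val=5, q=2
  val=8, q=3
  val=12, q=4
  val=17, q=5
  val=23, q=6

Final answer: 23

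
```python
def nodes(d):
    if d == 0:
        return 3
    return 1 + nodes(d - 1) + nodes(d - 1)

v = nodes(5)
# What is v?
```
Call trace (a repeated sub-call is expanded the first time; later identical calls just restate its return value):
nodes(d=5)
  nodes(d=4)
    nodes(d=3)
      nodes(d=2)
        nodes(d=1)
          nodes(d=0)
          -> return 3
          nodes(d=0)
          -> return 3
        -> return 7
        nodes(d=1) -> return 7  (same call as traced above)
      -> return 15
      nodes(d=2) -> return 15  (same call as traced above)
    -> return 31
    nodes(d=3) -> return 31  (same call as traced above)
  -> return 63
  nodes(d=4) -> return 63  (same call as traced above)
-> return 127

Final answer: 127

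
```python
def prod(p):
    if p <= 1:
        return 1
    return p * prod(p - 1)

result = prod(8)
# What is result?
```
Call trace:
prod(p=8)
  prod(p=7)
    prod(p=6)
      prod(p=5)
        prod(p=4)
          prod(p=3)
            prod(p=2)
              prod(p=1)
              -> return 1
            -> return 2
          -> return 6
        -> return 24
      -> return 120
    -> return 720
  -> return 5040
-> return 40320

Final answer: 40320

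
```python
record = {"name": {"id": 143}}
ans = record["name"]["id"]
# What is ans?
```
Trace:
  record={'name': {'id': 143}}
  record={'name': {'id': 143}}, ans=143

Final answer: 143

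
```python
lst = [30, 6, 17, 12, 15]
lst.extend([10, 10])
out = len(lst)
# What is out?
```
Trace:
  lst=[30, 6, 17, 12, 15]
  lst=[30, 6, 17, 12, 15, 10, 10]
  lst=[30, 6, 17, 12, 15, 10, 10], out=7

Final answer: 7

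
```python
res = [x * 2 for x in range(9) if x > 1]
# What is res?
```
Trace:
  x=0
  x=1
  x=2
  x=3
  x=4
  x=5
  x=6
  x=7
  x=8
  res=[4, 6, 8, 10, 12, 14, 16]

Final answer: [4, 6, 8, 10, 12, 14, 16]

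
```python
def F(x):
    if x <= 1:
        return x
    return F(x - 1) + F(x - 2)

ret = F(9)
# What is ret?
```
Call trace (a repeated sub-call is expanded the first time; later identical calls just restate its return value):
F(x=9)
  F(x=8)
    F(x=7)
      F(x=6)
        F(x=5)
          F(x=4)
            F(x=3)
              F(x=2)
                F(x=1)
                -> return 1
                F(x=0)
                -> return 0
              -> return 1
              F(x=1)
              -> return 1
            -> return 2
            F(x=2) -> return 1  (same call as traced above)
          -> return 3
          F(x=3) -> return 2  (same call as traced above)
        -> return 5
        F(x=4) -> return 3  (same call as traced above)
      -> return 8
      F(x=5) -> return 5  (same call as traced above)
    -> return 13
    F(x=6) -> return 8  (same call as traced above)
  -> return 21
  F(x=7) -> return 13  (same call as traced above)
-> return 34

Final answer: 34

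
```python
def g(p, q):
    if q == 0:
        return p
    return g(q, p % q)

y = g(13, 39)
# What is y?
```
Call trace:
g(p=13, q=39)
  g(p=39, q=13)
    g(p=13, q=0)
    -> return 13
  -> return 13
-> return 13

Final answer: 13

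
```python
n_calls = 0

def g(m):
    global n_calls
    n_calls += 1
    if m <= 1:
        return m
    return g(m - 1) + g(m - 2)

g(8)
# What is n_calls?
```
Call trace (a repeated sub-call is expanded the first time; later identical calls just restate its return value):
g(m=8)
  g(m=7)
    g(m=6)
      g(m=5)
        g(m=4)
          g(m=3)
            g(m=2)
              g(m=1)
              -> return 1
              g(m=0)
              -> return 0
            -> return 1
            g(m=1)
            -> return 1
          -> return 2
          g(m=2) -> return 1  (same call as traced above)
        -> return 3
        g(m=3) -> return 2  (same call as traced above)
      -> return 5
      g(m=4) -> return 3  (same call as traced above)
    -> return 8
    g(m=5) -> return 5  (same call as traced above)
  -> return 13
  g(m=6) -> return 8  (same call as traced above)
-> return 21

n_calls is incremented once per call, so count the calls in each subtree. Let C(m) = number of calls made by g(m).
C(0) = C(1) = 1 (base case, no recursion); C(m) = 1 + C(m - 1) + C(m - 2) otherwise.
C(2) = 1 + C(1) + C(0) = 1 + 1 + 1 = 3
C(3) = 1 + C(2) + C(1) = 1 + 3 + 1 = 5
C(4) = 1 + C(3) + C(2) = 1 + 5 + 3 = 9
C(5) = 1 + C(4) + C(3) = 1 + 9 + 5 = 15
C(6) = 1 + C(5) + C(4) = 1 + 15 + 9 = 25
C(7) = 1 + C(6) + C(5) = 1 + 25 + 15 = 41
C(8) = 1 + C(7) + C(6) = 1 + 41 + 25 = 67
n_calls = C(8) = 67

Final answer: 67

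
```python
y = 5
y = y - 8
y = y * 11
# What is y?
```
Trace:
  y=5
  y=-3
  y=-33

Final answer: -33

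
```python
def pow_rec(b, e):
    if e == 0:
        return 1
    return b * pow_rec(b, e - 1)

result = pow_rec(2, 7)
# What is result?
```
Call trace:
pow_rec(b=2, e=7)
  pow_rec(b=2, e=6)
    pow_rec(b=2, e=5)
      pow_rec(b=2, e=4)
        pow_rec(b=2, e=3)
          pow_rec(b=2, e=2)
            pow_rec(b=2, e=1)
              pow_rec(b=2, e=0)
              -> return 1
            -> return 2
          -> return 4
        -> return 8
      -> return 16
    -> return 32
  -> return 64
-> return 128

Final answer: 128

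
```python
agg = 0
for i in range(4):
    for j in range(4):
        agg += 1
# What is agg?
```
Trace:
  agg=0
  agg=1, i=0, j=0
  agg=2, i=0, j=1
  agg=3, i=0, j=2
  agg=4, i=0, j=3
  agg=5, i=1, j=0
  agg=6, i=1, j=1
  agg=7, i=1, j=2
  agg=8, i=1, j=3
  agg=9, i=2, j=0
  agg=10, i=2, j=1
  agg=11, i=2, j=2
  agg=12, i=2, j=3
  agg=13, i=3, j=0
  agg=14, i=3, j=1
  agg=15, i=3, j=2
  agg=16, i=3, j=3

Final answer: 16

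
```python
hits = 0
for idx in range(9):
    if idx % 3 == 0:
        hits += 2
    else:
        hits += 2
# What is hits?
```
Trace:
  hits=0
  hits=2, idx=0
  hits=4, idx=1
  hits=6, idx=2
  hits=8, idx=3
  hits=10, idx=4
  hits=12, idx=5
  hits=14, idx=6
  hits=16, idx=7
  hits=18, idx=8

Final answer: 18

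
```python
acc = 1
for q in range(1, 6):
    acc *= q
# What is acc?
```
Trace:
  acc=1
  acc=1, q=1
  acc=2, q=2
  acc=6, q=3
  acc=24, q=4
  acc=120, q=5

Final answer: 120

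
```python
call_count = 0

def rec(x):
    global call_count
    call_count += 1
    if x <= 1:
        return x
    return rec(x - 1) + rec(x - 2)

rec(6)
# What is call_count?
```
Call trace (a repeated sub-call is expanded the first time; later identical calls just restate its return value):
rec(x=6)
  rec(x=5)
    rec(x=4)
      rec(x=3)
        rec(x=2)
          rec(x=1)
          -> return 1
          rec(x=0)
          -> return 0
        -> return 1
        rec(x=1)
        -> return 1
      -> return 2
      rec(x=2) -> return 1  (same call as traced above)
    -> return 3
    rec(x=3) -> return 2  (same call as traced above)
  -> return 5
  rec(x=4) -> return 3  (same call as traced above)
-> return 8

call_count is incremented once per call, so count the calls in each subtree. Let C(x) = number of calls made by rec(x).
C(0) = C(1) = 1 (base case, no recursion); C(x) = 1 + C(x - 1) + C(x - 2) otherwise.
C(2) = 1 + C(1) + C(0) = 1 + 1 + 1 = 3
C(3) = 1 + C(2) + C(1) = 1 + 3 + 1 = 5
C(4) = 1 + C(3) + C(2) = 1 + 5 + 3 = 9
C(5) = 1 + C(4) + C(3) = 1 + 9 + 5 = 15
C(6) = 1 + C(5) + C(4) = 1 + 15 + 9 = 25
call_count = C(6) = 25

Final answer: 25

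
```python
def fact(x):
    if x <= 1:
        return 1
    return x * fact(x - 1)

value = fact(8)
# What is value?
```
Call trace:
fact(x=8)
  fact(x=7)
    fact(x=6)
      fact(x=5)
        fact(x=4)
          fact(x=3)
            fact(x=2)
              fact(x=1)
              -> return 1
            -> return 2
          -> return 6
        -> return 24
      -> return 120
    -> return 720
  -> return 5040
-> return 40320

Final answer: 40320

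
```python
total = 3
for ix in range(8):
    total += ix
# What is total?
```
Trace:
  total=3
  total=3, ix=0
  total=4, ix=1
  total=6, ix=2
  total=9, ix=3
  total=13, ix=4
  total=18, ix=5
  total=24, ix=6
  total=31, ix=7

Final answer: 31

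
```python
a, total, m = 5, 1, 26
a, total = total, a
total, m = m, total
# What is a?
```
Trace:
  a=5, total=1, m=26
  a=1, total=5, m=26
  a=1, total=26, m=5

Final answer: 1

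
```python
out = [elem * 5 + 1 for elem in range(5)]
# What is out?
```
Trace:
  elem=0
  elem=1
  elem=2
  elem=3
  elem=4
  out=[1, 6, 11, 16, 21]

Final answer: [1, 6, 11, 16, 21]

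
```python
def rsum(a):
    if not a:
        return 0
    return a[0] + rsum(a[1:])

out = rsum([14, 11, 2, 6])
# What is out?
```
Call trace:
rsum(a=[14, 11, 2, 6])
  rsum(a=[11, 2, 6])
    rsum(a=[2, 6])
      rsum(a=[6])
        rsum(a=[])
        -> return 0
      -> return 6
    -> return 8
  -> return 19
-> return 33

Final answer: 33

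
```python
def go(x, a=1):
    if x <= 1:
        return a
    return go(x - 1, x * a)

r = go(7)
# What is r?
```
Call trace:
go(x=7, a=1)
  go(x=6, a=7)
    go(x=5, a=42)
      go(x=4, a=210)
        go(x=3, a=840)
          go(x=2, a=2520)
            go(x=1, a=5040)
            -> return 5040
          -> return 5040
        -> return 5040
      -> return 5040
    -> return 5040
  -> return 5040
-> return 5040

Final answer: 5040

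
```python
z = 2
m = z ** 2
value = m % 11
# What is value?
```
Trace:
  z=2
  z=2, m=4
  z=2, m=4, value=4

Final answer: 4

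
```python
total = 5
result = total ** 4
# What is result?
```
Trace:
  total=5
  total=5, result=625

Final answer: 625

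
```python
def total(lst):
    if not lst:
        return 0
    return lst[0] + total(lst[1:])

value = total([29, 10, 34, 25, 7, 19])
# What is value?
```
Call trace:
total(lst=[29, 10, 34, 25, 7, 19])
  total(lst=[10, 34, 25, 7, 19])
    total(lst=[34, 25, 7, 19])
      total(lst=[25, 7, 19])
        total(lst=[7, 19])
          total(lst=[19])
            total(lst=[])
            -> return 0
          -> return 19
        -> return 26
      -> return 51
    -> return 85
  -> return 95
-> return 124

Final answer: 124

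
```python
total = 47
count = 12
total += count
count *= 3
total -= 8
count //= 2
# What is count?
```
Trace:
  total=47
  total=47, count=12
  total=59, count=12
  total=59, count=36
  total=51, count=36
  total=51, count=18

Final answer: 18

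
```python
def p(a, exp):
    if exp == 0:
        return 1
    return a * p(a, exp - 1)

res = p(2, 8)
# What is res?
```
Call trace:
p(a=2, exp=8)
  p(a=2, exp=7)
    p(a=2, exp=6)
      p(a=2, exp=5)
        p(a=2, exp=4)
          p(a=2, exp=3)
            p(a=2, exp=2)
              p(a=2, exp=1)
                p(a=2, exp=0)
                -> return 1
              -> return 2
            -> return 4
          -> return 8
        -> return 16
      -> return 32
    -> return 64
  -> return 128
-> return 256

Final answer: 256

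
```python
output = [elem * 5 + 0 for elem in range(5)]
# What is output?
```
Trace:
  elem=0
  elem=1
  elem=2
  elem=3
  elem=4
  output=[0, 5, 10, 15, 20]

Final answer: [0, 5, 10, 15, 20]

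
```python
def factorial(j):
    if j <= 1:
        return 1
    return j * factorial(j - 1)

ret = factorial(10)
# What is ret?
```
Call trace:
factorial(j=10)
  factorial(j=9)
    factorial(j=8)
      factorial(j=7)
        factorial(j=6)
          factorial(j=5)
            factorial(j=4)
              factorial(j=3)
                factorial(j=2)
                  factorial(j=1)
                  -> return 1
                -> return 2
              -> return 6
            -> return 24
          -> return 120
        -> return 720
      -> return 5040
    -> return 40320
  -> return 362880
-> return 3628800

Final answer: 3628800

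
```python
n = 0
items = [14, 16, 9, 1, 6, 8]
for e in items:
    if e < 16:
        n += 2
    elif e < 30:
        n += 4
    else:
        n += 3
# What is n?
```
Trace:
  n=0
  n=2, e=14
  n=6, e=16
  n=8, e=9
  n=10, e=1
  n=12, e=6
  n=14, e=8

Final answer: 14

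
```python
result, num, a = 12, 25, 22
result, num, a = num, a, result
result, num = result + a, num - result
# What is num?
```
Trace:
  result=12, num=25, a=22
  result=25, num=22, a=12
  result=37, num=-3, a=12

Final answer: -3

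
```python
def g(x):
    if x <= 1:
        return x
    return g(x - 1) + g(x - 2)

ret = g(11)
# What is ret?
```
Call trace (a repeated sub-call is expanded the first time; later identical calls just restate its return value):
g(x=11)
  g(x=10)
    g(x=9)
      g(x=8)
        g(x=7)
          g(x=6)
            g(x=5)
              g(x=4)
                g(x=3)
                  g(x=2)
                    g(x=1)
                    -> return 1
                    g(x=0)
                    -> return 0
                  -> return 1
                  g(x=1)
                  -> return 1
                -> return 2
                g(x=2) -> return 1  (same call as traced above)
              -> return 3
              g(x=3) -> return 2  (same call as traced above)
            -> return 5
            g(x=4) -> return 3  (same call as traced above)
          -> return 8
          g(x=5) -> return 5  (same call as traced above)
        -> return 13
        g(x=6) -> return 8  (same call as traced above)
      -> return 21
      g(x=7) -> return 13  (same call as traced above)
    -> return 34
    g(x=8) -> return 21  (same call as traced above)
  -> return 55
  g(x=9) -> return 34  (same call as traced above)
-> return 89

Final answer: 89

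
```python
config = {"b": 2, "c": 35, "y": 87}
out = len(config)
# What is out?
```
Trace:
  config={'b': 2, 'c': 35, 'y': 87}
  config={'b': 2, 'c': 35, 'y': 87}, out=3

Final answer: 3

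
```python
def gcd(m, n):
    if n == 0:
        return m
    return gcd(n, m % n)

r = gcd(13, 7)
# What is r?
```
Call trace:
gcd(m=13, n=7)
  gcd(m=7, n=6)
    gcd(m=6, n=1)
      gcd(m=1, n=0)
      -> return 1
    -> return 1
  -> return 1
-> return 1

Final answer: 1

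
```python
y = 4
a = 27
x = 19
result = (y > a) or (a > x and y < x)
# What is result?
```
Trace:
  y=4
  y=4, a=27
  y=4, a=27, x=19
  y=4, a=27, x=19, result=True

Final answer: True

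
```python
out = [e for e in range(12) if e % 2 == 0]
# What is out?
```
Trace:
  e=0
  e=1
  e=2
  e=3
  e=4
  e=5
  e=6
  e=7
  e=8
  e=9
  e=10
  e=11
  out=[0, 2, 4, 6, 8, 10]

Final answer: [0, 2, 4, 6, 8, 10]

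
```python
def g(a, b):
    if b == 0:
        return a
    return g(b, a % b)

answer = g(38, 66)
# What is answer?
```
Call trace:
g(a=38, b=66)
  g(a=66, b=38)
    g(a=38, b=28)
      g(a=28, b=10)
        g(a=10, b=8)
          g(a=8, b=2)
            g(a=2, b=0)
            -> return 2
          -> return 2
        -> return 2
      -> return 2
    -> return 2
  -> return 2
-> return 2

Final answer: 2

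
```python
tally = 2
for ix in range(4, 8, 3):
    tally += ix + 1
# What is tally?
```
Trace:
  tally=2
  tally=7, ix=4
  tally=15, ix=7

Final answer: 15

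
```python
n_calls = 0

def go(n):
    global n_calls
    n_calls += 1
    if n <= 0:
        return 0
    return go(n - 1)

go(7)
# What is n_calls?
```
Call trace:
go(n=7)
  go(n=6)
    go(n=5)
      go(n=4)
        go(n=3)
          go(n=2)
            go(n=1)
              go(n=0)
              -> return 0
            -> return 0
          -> return 0
        -> return 0
      -> return 0
    -> return 0
  -> return 0
-> return 0

n_calls is incremented once per call. go is entered once for each n = 7, 6, 5, 4, 3, 2, 1, 0 (the n <= 0 call returns without recursing), i.e. 7 + 1 calls.
n_calls = 8

Final answer: 8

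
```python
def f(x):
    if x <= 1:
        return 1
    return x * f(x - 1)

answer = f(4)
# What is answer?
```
Call trace:
f(x=4)
  f(x=3)
    f(x=2)
      f(x=1)
      -> return 1
    -> return 2
  -> return 6
-> return 24

Final answer: 24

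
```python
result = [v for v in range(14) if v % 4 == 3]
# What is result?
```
Trace:
  v=0
  v=1
  v=2
  v=3
  v=4
  v=5
  v=6
  v=7
  v=8
  v=9
  v=10
  v=11
  v=12
  v=13
  result=[3, 7, 11]

Final answer: [3, 7, 11]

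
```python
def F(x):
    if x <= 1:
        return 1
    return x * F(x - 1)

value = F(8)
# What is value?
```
Call trace:
F(x=8)
  F(x=7)
    F(x=6)
      F(x=5)
        F(x=4)
          F(x=3)
            F(x=2)
              F(x=1)
              -> return 1
            -> return 2
          -> return 6
        -> return 24
      -> return 120
    -> return 720
  -> return 5040
-> return 40320

Final answer: 40320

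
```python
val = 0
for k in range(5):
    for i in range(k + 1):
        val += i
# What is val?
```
Trace:
  val=0
  val=0, k=0, i=0
  val=0, k=1, i=0
  val=1, k=1, i=1
  val=1, k=2, i=0
  val=2, k=2, i=1
  val=4, k=2, i=2
  val=4, k=3, i=0
  val=5, k=3, i=1
  val=7, k=3, i=2
  val=10, k=3, i=3
  val=10, k=4, i=0
  val=11, k=4, i=1
  val=13, k=4, i=2
  val=16, k=4, i=3
  val=20, k=4, i=4

Final answer: 20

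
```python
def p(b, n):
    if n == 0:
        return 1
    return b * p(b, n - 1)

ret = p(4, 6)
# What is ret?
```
Call trace:
p(b=4, n=6)
  p(b=4, n=5)
    p(b=4, n=4)
      p(b=4, n=3)
        p(b=4, n=2)
          p(b=4, n=1)
            p(b=4, n=0)
            -> return 1
          -> return 4
        -> return 16
      -> return 64
    -> return 256
  -> return 1024
-> return 4096

Final answer: 4096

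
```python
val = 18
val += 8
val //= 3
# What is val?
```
Trace:
  val=18
  val=26
  val=8

Final answer: 8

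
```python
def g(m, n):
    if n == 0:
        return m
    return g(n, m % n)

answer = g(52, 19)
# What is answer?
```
Call trace:
g(m=52, n=19)
  g(m=19, n=14)
    g(m=14, n=5)
      g(m=5, n=4)
        g(m=4, n=1)
          g(m=1, n=0)
          -> return 1
        -> return 1
      -> return 1
    -> return 1
  -> return 1
-> return 1

Final answer: 1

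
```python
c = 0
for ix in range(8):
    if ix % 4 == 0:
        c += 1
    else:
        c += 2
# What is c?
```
Trace:
  c=0
  c=1, ix=0
  c=3, ix=1
  c=5, ix=2
  c=7, ix=3
  c=8, ix=4
  c=10, ix=5
  c=12, ix=6
  c=14, ix=7

Final answer: 14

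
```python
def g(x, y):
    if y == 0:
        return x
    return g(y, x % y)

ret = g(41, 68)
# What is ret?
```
Call trace:
g(x=41, y=68)
  g(x=68, y=41)
    g(x=41, y=27)
      g(x=27, y=14)
        g(x=14, y=13)
          g(x=13, y=1)
            g(x=1, y=0)
            -> return 1
          -> return 1
        -> return 1
      -> return 1
    -> return 1
  -> return 1
-> return 1

Final answer: 1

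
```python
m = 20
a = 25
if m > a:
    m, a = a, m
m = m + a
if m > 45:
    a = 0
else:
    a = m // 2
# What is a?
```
Trace:
  m=20
  m=20, a=25
  m=20, a=25
  m=45, a=25
  m=45, a=22

Final answer: 22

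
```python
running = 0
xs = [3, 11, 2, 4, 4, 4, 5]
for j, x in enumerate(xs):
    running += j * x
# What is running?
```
Trace:
  running=0
  running=0, j=0, x=3
  running=11, j=1, x=11
  running=15, j=2, x=2
  running=27, j=3, x=4
  running=43, j=4, x=4
  running=63, j=5, x=4
  running=93, j=6, x=5

Final answer: 93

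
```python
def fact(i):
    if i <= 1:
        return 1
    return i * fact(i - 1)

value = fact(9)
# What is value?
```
Call trace:
fact(i=9)
  fact(i=8)
    fact(i=7)
      fact(i=6)
        fact(i=5)
          fact(i=4)
            fact(i=3)
              fact(i=2)
                fact(i=1)
                -> return 1
              -> return 2
            -> return 6
          -> return 24
        -> return 120
      -> return 720
    -> return 5040
  -> return 40320
-> return 362880

Final answer: 362880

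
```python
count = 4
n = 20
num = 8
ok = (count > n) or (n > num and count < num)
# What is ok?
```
Trace:
  count=4
  count=4, n=20
  count=4, n=20, num=8
  count=4, n=20, num=8, ok=True

Final answer: True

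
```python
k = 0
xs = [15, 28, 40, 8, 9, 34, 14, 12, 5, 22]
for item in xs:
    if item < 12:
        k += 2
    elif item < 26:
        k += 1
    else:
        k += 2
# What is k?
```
Trace:
  k=0
  k=1, item=15
  k=3, item=28
  k=5, item=40
  k=7, item=8
  k=9, item=9
  k=11, item=34
  k=12, item=14
  k=13, item=12
  k=15, item=5
  k=16, item=22

Final answer: 16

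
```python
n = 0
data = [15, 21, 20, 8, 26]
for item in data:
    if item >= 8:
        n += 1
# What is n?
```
Trace:
  n=0
  n=1, item=15
  n=2, item=21
  n=3, item=20
  n=4, item=8
  n=5, item=26

Final answer: 5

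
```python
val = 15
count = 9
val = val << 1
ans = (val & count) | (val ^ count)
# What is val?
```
Trace:
  val=15
  val=15, count=9
  val=30, count=9
  val=30, count=9, ans=31

Final answer: 30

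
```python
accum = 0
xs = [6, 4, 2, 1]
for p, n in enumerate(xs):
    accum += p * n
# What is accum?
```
Trace:
  accum=0
  accum=0, p=0, n=6
  accum=4, p=1, n=4
  accum=8, p=2, n=2
  accum=11, p=3, n=1

Final answer: 11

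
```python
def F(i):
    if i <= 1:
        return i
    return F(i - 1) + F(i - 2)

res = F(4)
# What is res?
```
Call trace (a repeated sub-call is expanded the first time; later identical calls just restate its return value):
F(i=4)
  F(i=3)
    F(i=2)
      F(i=1)
      -> return 1
      F(i=0)
      -> return 0
    -> return 1
    F(i=1)
    -> return 1
  -> return 2
  F(i=2) -> return 1  (same call as traced above)
-> return 3

Final answer: 3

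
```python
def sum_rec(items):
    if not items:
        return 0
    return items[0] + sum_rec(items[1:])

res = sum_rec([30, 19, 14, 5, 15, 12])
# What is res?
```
Call trace:
sum_rec(items=[30, 19, 14, 5, 15, 12])
  sum_rec(items=[19, 14, 5, 15, 12])
    sum_rec(items=[14, 5, 15, 12])
      sum_rec(items=[5, 15, 12])
        sum_rec(items=[15, 12])
          sum_rec(items=[12])
            sum_rec(items=[])
            -> return 0
          -> return 12
        -> return 27
      -> return 32
    -> return 46
  -> return 65
-> return 95

Final answer: 95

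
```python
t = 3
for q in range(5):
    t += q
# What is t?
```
Trace:
  t=3
  t=3, q=0
  t=4, q=1
  t=6, q=2
  t=9, q=3
  t=13, q=4

Final answer: 13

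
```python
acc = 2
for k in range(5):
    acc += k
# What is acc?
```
Trace:
  acc=2
  acc=2, k=0
  acc=3, k=1
  acc=5, k=2
  acc=8, k=3
  acc=12, k=4

Final answer: 12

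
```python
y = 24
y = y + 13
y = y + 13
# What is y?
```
Trace:
  y=24
  y=37
  y=50

Final answer: 50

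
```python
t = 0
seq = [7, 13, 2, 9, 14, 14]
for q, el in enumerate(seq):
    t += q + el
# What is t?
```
Trace:
  t=0
  t=7, q=0, el=7
  t=21, q=1, el=13
  t=25, q=2, el=2
  t=37, q=3, el=9
  t=55, q=4, el=14
  t=74, q=5, el=14

Final answer: 74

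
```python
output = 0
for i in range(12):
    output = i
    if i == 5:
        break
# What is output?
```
Trace:
  output=0
  output=0, i=0
  output=1, i=1
  output=2, i=2
  output=3, i=3
  output=4, i=4
  output=5, i=5

Final answer: 5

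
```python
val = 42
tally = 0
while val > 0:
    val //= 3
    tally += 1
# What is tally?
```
Trace:
  val=42
  val=42, tally=0
  val=14, tally=1
  val=4, tally=2
  val=1, tally=3
  val=0, tally=4

Final answer: 4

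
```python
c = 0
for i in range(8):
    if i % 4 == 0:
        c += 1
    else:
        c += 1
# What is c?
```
Trace:
  c=0
  c=1, i=0
  c=2, i=1
  c=3, i=2
  c=4, i=3
  c=5, i=4
  c=6, i=5
  c=7, i=6
  c=8, i=7

Final answer: 8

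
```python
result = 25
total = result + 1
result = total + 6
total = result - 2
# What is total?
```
Trace:
  result=25
  result=25, total=26
  result=32, total=26
  result=32, total=30

Final answer: 30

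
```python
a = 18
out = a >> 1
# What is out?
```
Trace:
  a=18
  a=18, out=9

Final answer: 9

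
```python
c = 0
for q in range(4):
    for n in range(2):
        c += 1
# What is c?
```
Trace:
  c=0
  c=1, q=0, n=0
  c=2, q=0, n=1
  c=3, q=1, n=0
  c=4, q=1, n=1
  c=5, q=2, n=0
  c=6, q=2, n=1
  c=7, q=3, n=0
  c=8, q=3, n=1

Final answer: 8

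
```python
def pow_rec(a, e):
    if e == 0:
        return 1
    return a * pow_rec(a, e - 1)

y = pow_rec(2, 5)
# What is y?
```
Call trace:
pow_rec(a=2, e=5)
  pow_rec(a=2, e=4)
    pow_rec(a=2, e=3)
      pow_rec(a=2, e=2)
        pow_rec(a=2, e=1)
          pow_rec(a=2, e=0)
          -> return 1
        -> return 2
      -> return 4
    -> return 8
  -> return 16
-> return 32

Final answer: 32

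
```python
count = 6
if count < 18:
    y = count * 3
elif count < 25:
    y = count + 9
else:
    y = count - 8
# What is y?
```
Trace:
  count=6
  count=6, y=18

Final answer: 18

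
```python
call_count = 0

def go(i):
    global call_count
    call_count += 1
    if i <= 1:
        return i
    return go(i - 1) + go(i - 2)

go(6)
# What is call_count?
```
Call trace (a repeated sub-call is expanded the first time; later identical calls just restate its return value):
go(i=6)
  go(i=5)
    go(i=4)
      go(i=3)
        go(i=2)
          go(i=1)
          -> return 1
          go(i=0)
          -> return 0
        -> return 1
        go(i=1)
        -> return 1
      -> return 2
      go(i=2) -> return 1  (same call as traced above)
    -> return 3
    go(i=3) -> return 2  (same call as traced above)
  -> return 5
  go(i=4) -> return 3  (same call as traced above)
-> return 8

call_count is incremented once per call, so count the calls in each subtree. Let C(i) = number of calls made by go(i).
C(0) = C(1) = 1 (base case, no recursion); C(i) = 1 + C(i - 1) + C(i - 2) otherwise.
C(2) = 1 + C(1) + C(0) = 1 + 1 + 1 = 3
C(3) = 1 + C(2) + C(1) = 1 + 3 + 1 = 5
C(4) = 1 + C(3) + C(2) = 1 + 5 + 3 = 9
C(5) = 1 + C(4) + C(3) = 1 + 9 + 5 = 15
C(6) = 1 + C(5) + C(4) = 1 + 15 + 9 = 25
call_count = C(6) = 25

Final answer: 25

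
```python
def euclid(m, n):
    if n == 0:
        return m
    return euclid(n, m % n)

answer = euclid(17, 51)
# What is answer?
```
Call trace:
euclid(m=17, n=51)
  euclid(m=51, n=17)
    euclid(m=17, n=0)
    -> return 17
  -> return 17
-> return 17

Final answer: 17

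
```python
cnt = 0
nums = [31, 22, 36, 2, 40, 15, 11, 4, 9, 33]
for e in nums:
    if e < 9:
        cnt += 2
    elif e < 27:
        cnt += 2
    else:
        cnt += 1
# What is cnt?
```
Trace:
  cnt=0
  cnt=1, e=31
  cnt=3, e=22
  cnt=4, e=36
  cnt=6, e=2
  cnt=7, e=40
  cnt=9, e=15
  cnt=11, e=11
  cnt=13, e=4
  cnt=15, e=9
  cnt=16, e=33

Final answer: 16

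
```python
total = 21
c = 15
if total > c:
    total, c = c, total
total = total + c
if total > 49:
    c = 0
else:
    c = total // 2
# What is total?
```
Trace:
  total=21
  total=21, c=15
  total=15, c=21
  total=36, c=21
  total=36, c=18

Final answer: 36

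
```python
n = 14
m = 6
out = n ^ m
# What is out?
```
Trace:
  n=14
  n=14, m=6
  n=14, m=6, out=8

Final answer: 8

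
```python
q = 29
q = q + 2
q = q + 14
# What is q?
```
Trace:
  q=29
  q=31
  q=45

Final answer: 45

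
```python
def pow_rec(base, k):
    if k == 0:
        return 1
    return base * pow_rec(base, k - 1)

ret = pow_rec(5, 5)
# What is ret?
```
Call trace:
pow_rec(base=5, k=5)
  pow_rec(base=5, k=4)
    pow_rec(base=5, k=3)
      pow_rec(base=5, k=2)
        pow_rec(base=5, k=1)
          pow_rec(base=5, k=0)
          -> return 1
        -> return 5
      -> return 25
    -> return 125
  -> return 625
-> return 3125

Final answer: 3125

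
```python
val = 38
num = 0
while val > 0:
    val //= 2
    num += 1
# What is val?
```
Trace:
  val=38
  val=38, num=0
  val=19, num=1
  val=9, num=2
  val=4, num=3
  val=2, num=4
  val=1, num=5
  val=0, num=6

Final answer: 0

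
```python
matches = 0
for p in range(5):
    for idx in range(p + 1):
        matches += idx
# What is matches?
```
Trace:
  matches=0
  matches=0, p=0, idx=0
  matches=0, p=1, idx=0
  matches=1, p=1, idx=1
  matches=1, p=2, idx=0
  matches=2, p=2, idx=1
  matches=4, p=2, idx=2
  matches=4, p=3, idx=0
  matches=5, p=3, idx=1
  matches=7, p=3, idx=2
  matches=10, p=3, idx=3
  matches=10, p=4, idx=0
  matches=11, p=4, idx=1
  matches=13, p=4, idx=2
  matches=16, p=4, idx=3
  matches=20, p=4, idx=4

Final answer: 20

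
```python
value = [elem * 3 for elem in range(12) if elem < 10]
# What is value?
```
Trace:
  elem=0
  elem=1
  elem=2
  elem=3
  elem=4
  elem=5
  elem=6
  elem=7
  elem=8
  elem=9
  elem=10
  elem=11
  value=[0, 3, 6, 9, 12, 15, 18, 21, 24, 27]

Final answer: [0, 3, 6, 9, 12, 15, 18, 21, 24, 27]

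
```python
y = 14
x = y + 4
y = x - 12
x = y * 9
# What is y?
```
Trace:
  y=14
  y=14, x=18
  y=6, x=18
  y=6, x=54

Final answer: 6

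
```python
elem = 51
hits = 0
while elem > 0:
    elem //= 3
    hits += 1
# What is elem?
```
Trace:
  elem=51
  elem=51, hits=0
  elem=17, hits=1
  elem=5, hits=2
  elem=1, hits=3
  elem=0, hits=4

Final answer: 0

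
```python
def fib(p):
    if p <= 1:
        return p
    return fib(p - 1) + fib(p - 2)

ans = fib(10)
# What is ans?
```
Call trace (a repeated sub-call is expanded the first time; later identical calls just restate its return value):
fib(p=10)
  fib(p=9)
    fib(p=8)
      fib(p=7)
        fib(p=6)
          fib(p=5)
            fib(p=4)
              fib(p=3)
                fib(p=2)
                  fib(p=1)
                  -> return 1
                  fib(p=0)
                  -> return 0
                -> return 1
                fib(p=1)
                -> return 1
              -> return 2
              fib(p=2) -> return 1  (same call as traced above)
            -> return 3
            fib(p=3) -> return 2  (same call as traced above)
          -> return 5
          fib(p=4) -> return 3  (same call as traced above)
        -> return 8
        fib(p=5) -> return 5  (same call as traced above)
      -> return 13
      fib(p=6) -> return 8  (same call as traced above)
    -> return 21
    fib(p=7) -> return 13  (same call as traced above)
  -> return 34
  fib(p=8) -> return 21  (same call as traced above)
-> return 55

Final answer: 55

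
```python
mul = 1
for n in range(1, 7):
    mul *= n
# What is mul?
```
Trace:
  mul=1
  mul=1, n=1
  mul=2, n=2
  mul=6, n=3
  mul=24, n=4
  mul=120, n=5
  mul=720, n=6

Final answer: 720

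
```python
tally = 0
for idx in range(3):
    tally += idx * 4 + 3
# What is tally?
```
Trace:
  tally=0
  tally=3, idx=0
  tally=10, idx=1
  tally=21, idx=2

Final answer: 21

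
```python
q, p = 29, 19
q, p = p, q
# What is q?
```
Trace:
  q=29, p=19
  q=19, p=29

Final answer: 19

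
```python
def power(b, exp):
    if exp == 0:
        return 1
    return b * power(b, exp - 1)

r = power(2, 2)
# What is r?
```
Call trace:
power(b=2, exp=2)
  power(b=2, exp=1)
    power(b=2, exp=0)
    -> return 1
  -> return 2
-> return 4

Final answer: 4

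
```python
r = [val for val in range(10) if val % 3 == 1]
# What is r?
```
Trace:
  val=0
  val=1
  val=2
  val=3
  val=4
  val=5
  val=6
  val=7
  val=8
  val=9
  r=[1, 4, 7]

Final answer: [1, 4, 7]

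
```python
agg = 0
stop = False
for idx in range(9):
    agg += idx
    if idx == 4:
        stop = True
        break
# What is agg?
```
Trace:
  agg=0
  agg=0, stop=False
  agg=0, stop=False, idx=0
  agg=1, stop=False, idx=1
  agg=3, stop=False, idx=2
  agg=6, stop=False, idx=3
  agg=10, stop=True, idx=4

Final answer: 10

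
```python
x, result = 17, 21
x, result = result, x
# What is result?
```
Trace:
  x=17, result=21
  x=21, result=17

Final answer: 17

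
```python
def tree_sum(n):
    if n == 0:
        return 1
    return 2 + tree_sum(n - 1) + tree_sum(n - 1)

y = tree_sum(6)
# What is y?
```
Call trace (a repeated sub-call is expanded the first time; later identical calls just restate its return value):
tree_sum(n=6)
  tree_sum(n=5)
    tree_sum(n=4)
      tree_sum(n=3)
        tree_sum(n=2)
          tree_sum(n=1)
            tree_sum(n=0)
            -> return 1
            tree_sum(n=0)
            -> return 1
          -> return 4
          tree_sum(n=1) -> return 4  (same call as traced above)
        -> return 10
        tree_sum(n=2) -> return 10  (same call as traced above)
      -> return 22
      tree_sum(n=3) -> return 22  (same call as traced above)
    -> return 46
    tree_sum(n=4) -> return 46  (same call as traced above)
  -> return 94
  tree_sum(n=5) -> return 94  (same call as traced above)
-> return 190

Final answer: 190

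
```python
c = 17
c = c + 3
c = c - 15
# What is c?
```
Trace:
  c=17
  c=20
  c=5

Final answer: 5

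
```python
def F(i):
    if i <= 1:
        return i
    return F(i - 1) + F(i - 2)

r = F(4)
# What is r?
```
Call trace (a repeated sub-call is expanded the first time; later identical calls just restate its return value):
F(i=4)
  F(i=3)
    F(i=2)
      F(i=1)
      -> return 1
      F(i=0)
      -> return 0
    -> return 1
    F(i=1)
    -> return 1
  -> return 2
  F(i=2) -> return 1  (same call as traced above)
-> return 3

Final answer: 3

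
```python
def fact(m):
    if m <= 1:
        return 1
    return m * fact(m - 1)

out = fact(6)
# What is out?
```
Call trace:
fact(m=6)
  fact(m=5)
    fact(m=4)
      fact(m=3)
        fact(m=2)
          fact(m=1)
          -> return 1
        -> return 2
      -> return 6
    -> return 24
  -> return 120
-> return 720

Final answer: 720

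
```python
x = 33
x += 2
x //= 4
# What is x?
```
Trace:
  x=33
  x=35
  x=8

Final answer: 8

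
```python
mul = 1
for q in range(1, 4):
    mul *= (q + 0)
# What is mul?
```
Trace:
  mul=1
  mul=1, q=1
  mul=2, q=2
  mul=6, q=3

Final answer: 6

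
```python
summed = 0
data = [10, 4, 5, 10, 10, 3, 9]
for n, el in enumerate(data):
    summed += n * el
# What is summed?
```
Trace:
  summed=0
  summed=0, n=0, el=10
  summed=4, n=1, el=4
  summed=14, n=2, el=5
  summed=44, n=3, el=10
  summed=84, n=4, el=10
  summed=99, n=5, el=3
  summed=153, n=6, el=9

Final answer: 153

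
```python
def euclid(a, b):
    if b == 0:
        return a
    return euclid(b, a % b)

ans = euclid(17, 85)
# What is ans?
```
Call trace:
euclid(a=17, b=85)
  euclid(a=85, b=17)
    euclid(a=17, b=0)
    -> return 17
  -> return 17
-> return 17

Final answer: 17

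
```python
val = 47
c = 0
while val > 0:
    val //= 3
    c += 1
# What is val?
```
Trace:
  val=47
  val=47, c=0
  val=15, c=1
  val=5, c=2
  val=1, c=3
  val=0, c=4

Final answer: 0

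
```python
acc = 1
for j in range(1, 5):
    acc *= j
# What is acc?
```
Trace:
  acc=1
  acc=1, j=1
  acc=2, j=2
  acc=6, j=3
  acc=24, j=4

Final answer: 24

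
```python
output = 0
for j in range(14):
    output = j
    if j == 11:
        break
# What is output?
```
Trace:
  output=0
  output=0, j=0
  output=1, j=1
  output=2, j=2
  output=3, j=3
  output=4, j=4
  output=5, j=5
  output=6, j=6
  output=7, j=7
  output=8, j=8
  output=9, j=9
  output=10, j=10
  output=11, j=11

Final answer: 11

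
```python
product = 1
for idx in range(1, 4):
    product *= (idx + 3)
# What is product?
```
Trace:
  product=1
  product=4, idx=1
  product=20, idx=2
  product=120, idx=3

Final answer: 120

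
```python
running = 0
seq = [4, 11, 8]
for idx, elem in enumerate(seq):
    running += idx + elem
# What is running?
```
Trace:
  running=0
  running=4, idx=0, elem=4
  running=16, idx=1, elem=11
  running=26, idx=2, elem=8

Final answer: 26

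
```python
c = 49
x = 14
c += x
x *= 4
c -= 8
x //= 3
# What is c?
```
Trace:
  c=49
  c=49, x=14
  c=63, x=14
  c=63, x=56
  c=55, x=56
  c=55, x=18

Final answer: 55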